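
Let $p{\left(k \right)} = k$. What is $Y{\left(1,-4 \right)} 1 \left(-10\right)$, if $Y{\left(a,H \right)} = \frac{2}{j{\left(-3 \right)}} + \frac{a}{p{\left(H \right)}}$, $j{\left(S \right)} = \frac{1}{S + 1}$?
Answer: $\frac{85}{2} \approx 42.5$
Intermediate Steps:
$j{\left(S \right)} = \frac{1}{1 + S}$
$Y{\left(a,H \right)} = -4 + \frac{a}{H}$ ($Y{\left(a,H \right)} = \frac{2}{\frac{1}{1 - 3}} + \frac{a}{H} = \frac{2}{\frac{1}{-2}} + \frac{a}{H} = \frac{2}{- \frac{1}{2}} + \frac{a}{H} = 2 \left(-2\right) + \frac{a}{H} = -4 + \frac{a}{H}$)
$Y{\left(1,-4 \right)} 1 \left(-10\right) = \left(-4 + 1 \frac{1}{-4}\right) 1 \left(-10\right) = \left(-4 + 1 \left(- \frac{1}{4}\right)\right) 1 \left(-10\right) = \left(-4 - \frac{1}{4}\right) 1 \left(-10\right) = \left(- \frac{17}{4}\right) 1 \left(-10\right) = \left(- \frac{17}{4}\right) \left(-10\right) = \frac{85}{2}$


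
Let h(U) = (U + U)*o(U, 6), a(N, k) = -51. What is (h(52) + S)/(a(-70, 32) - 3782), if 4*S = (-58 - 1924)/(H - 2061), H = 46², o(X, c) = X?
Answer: -593889/421630 ≈ -1.4086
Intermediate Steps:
H = 2116
h(U) = 2*U² (h(U) = (U + U)*U = (2*U)*U = 2*U²)
S = -991/110 (S = ((-58 - 1924)/(2116 - 2061))/4 = (-1982/55)/4 = (-1982*1/55)/4 = (¼)*(-1982/55) = -991/110 ≈ -9.0091)
(h(52) + S)/(a(-70, 32) - 3782) = (2*52² - 991/110)/(-51 - 3782) = (2*2704 - 991/110)/(-3833) = (5408 - 991/110)*(-1/3833) = (593889/110)*(-1/3833) = -593889/421630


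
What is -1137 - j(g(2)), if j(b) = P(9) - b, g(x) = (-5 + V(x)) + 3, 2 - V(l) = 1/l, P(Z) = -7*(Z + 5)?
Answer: -2079/2 ≈ -1039.5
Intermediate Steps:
P(Z) = -35 - 7*Z (P(Z) = -7*(5 + Z) = -35 - 7*Z)
V(l) = 2 - 1/l
g(x) = -1/x (g(x) = (-5 + (2 - 1/x)) + 3 = (-3 - 1/x) + 3 = -1/x)
j(b) = -98 - b (j(b) = (-35 - 7*9) - b = (-35 - 63) - b = -98 - b)
-1137 - j(g(2)) = -1137 - (-98 - (-1)/2) = -1137 - (-98 - 1*(-½)) = -1137 - (-98 + ½) = -1137 - 1*(-195/2) = -1137 + 195/2 = -2079/2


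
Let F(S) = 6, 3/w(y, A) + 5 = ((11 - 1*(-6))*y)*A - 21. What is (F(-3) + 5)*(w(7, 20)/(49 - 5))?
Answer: 3/9416 ≈ 0.00031861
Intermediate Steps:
w(y, A) = 3/(-26 + 17*A*y) (w(y, A) = 3/(-5 + (((11 - 1*(-6))*y)*A - 21)) = 3/(-5 + (((11 + 6)*y)*A - 21)) = 3/(-5 + ((17*y)*A - 21)) = 3/(-5 + (17*A*y - 21)) = 3/(-5 + (-21 + 17*A*y)) = 3/(-26 + 17*A*y))
(F(-3) + 5)*(w(7, 20)/(49 - 5)) = (6 + 5)*((3/(-26 + 17*20*7))/(49 - 5)) = 11*((3/(-26 + 2380))/44) = 11*((3/2354)*(1/44)) = 11*(3/103576) = 3/9416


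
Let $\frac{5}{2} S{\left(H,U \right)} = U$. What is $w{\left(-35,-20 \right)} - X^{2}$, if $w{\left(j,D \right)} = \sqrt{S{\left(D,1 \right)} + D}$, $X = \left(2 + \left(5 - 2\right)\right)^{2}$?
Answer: $-625 + \frac{7 i \sqrt{10}}{5} \approx -625.0 + 4.4272 i$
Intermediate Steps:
$S{\left(H,U \right)} = \frac{2 U}{5}$
$X = 25$ ($X = \left(2 + \left(5 - 2\right)\right)^{2} = \left(2 + 3\right)^{2} = 5^{2} = 25$)
$w{\left(j,D \right)} = \sqrt{\frac{2}{5} + D}$ ($w{\left(j,D \right)} = \sqrt{\frac{2}{5} \cdot 1 + D} = \sqrt{\frac{2}{5} + D}$)
$w{\left(-35,-20 \right)} - X^{2} = \frac{\sqrt{10 + 25 \left(-20\right)}}{5} - 25^{2} = \frac{\sqrt{10 - 500}}{5} - 625 = \frac{\sqrt{-490}}{5} - 625 = \frac{7 i \sqrt{10}}{5} - 625 = -625 + \frac{7 i \sqrt{10}}{5}$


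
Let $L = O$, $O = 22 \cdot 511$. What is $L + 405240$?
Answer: $416482$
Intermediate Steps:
$O = 11242$
$L = 11242$
$L + 405240 = 11242 + 405240 = 416482$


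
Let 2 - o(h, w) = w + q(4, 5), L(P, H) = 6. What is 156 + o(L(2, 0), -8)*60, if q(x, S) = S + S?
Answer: 156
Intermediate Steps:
q(x, S) = 2*S
o(h, w) = -8 - w (o(h, w) = 2 - (w + 2*5) = 2 - (w + 10) = 2 - (10 + w) = 2 + (-10 - w) = -8 - w)
156 + o(L(2, 0), -8)*60 = 156 + (-8 - 1*(-8))*60 = 156 + (-8 + 8)*60 = 156 + 0*60 = 156 + 0 = 156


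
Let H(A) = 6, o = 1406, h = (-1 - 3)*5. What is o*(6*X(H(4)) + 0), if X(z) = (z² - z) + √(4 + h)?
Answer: 253080 + 33744*I ≈ 2.5308e+5 + 33744.0*I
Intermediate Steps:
h = -20 (h = -4*5 = -20)
X(z) = z² - z + 4*I (X(z) = (z² - z) + √(4 - 20) = (z² - z) + √(-16) = (z² - z) + 4*I = z² - z + 4*I)
o*(6*X(H(4)) + 0) = 1406*(6*(6² - 1*6 + 4*I) + 0) = 1406*(6*(36 - 6 + 4*I) + 0) = 1406*(6*(30 + 4*I) + 0) = 1406*((180 + 24*I) + 0) = 1406*(180 + 24*I) = 253080 + 33744*I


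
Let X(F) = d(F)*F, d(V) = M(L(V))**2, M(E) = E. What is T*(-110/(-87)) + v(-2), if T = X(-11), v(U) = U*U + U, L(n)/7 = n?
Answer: -7173916/87 ≈ -82459.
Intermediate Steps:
L(n) = 7*n
v(U) = U + U**2 (v(U) = U**2 + U = U + U**2)
d(V) = 49*V**2 (d(V) = (7*V)**2 = 49*V**2)
X(F) = 49*F**3 (X(F) = (49*F**2)*F = 49*F**3)
T = -65219 (T = 49*(-11)**3 = 49*(-1331) = -65219)
T*(-110/(-87)) + v(-2) = -(-7174090)/(-87) - 2*(1 - 2) = -(-7174090)*(-1)/87 - 2*(-1) = -65219*110/87 + 2 = -7174090/87 + 2 = -7173916/87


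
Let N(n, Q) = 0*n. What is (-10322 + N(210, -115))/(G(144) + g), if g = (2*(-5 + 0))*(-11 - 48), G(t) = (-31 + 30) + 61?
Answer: -397/25 ≈ -15.880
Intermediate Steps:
N(n, Q) = 0
G(t) = 60 (G(t) = -1 + 61 = 60)
g = 590 (g = (2*(-5))*(-59) = -10*(-59) = 590)
(-10322 + N(210, -115))/(G(144) + g) = (-10322 + 0)/(60 + 590) = -10322/650 = -10322*1/650 = -397/25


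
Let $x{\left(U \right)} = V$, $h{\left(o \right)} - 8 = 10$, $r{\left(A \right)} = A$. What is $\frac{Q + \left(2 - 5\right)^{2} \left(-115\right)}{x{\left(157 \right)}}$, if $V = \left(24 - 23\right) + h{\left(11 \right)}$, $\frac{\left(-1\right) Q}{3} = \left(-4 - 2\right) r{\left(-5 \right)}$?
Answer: $- \frac{1125}{19} \approx -59.211$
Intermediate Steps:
$h{\left(o \right)} = 18$ ($h{\left(o \right)} = 8 + 10 = 18$)
$Q = -90$ ($Q = - 3 \left(-4 - 2\right) \left(-5\right) = - 3 \left(\left(-6\right) \left(-5\right)\right) = \left(-3\right) 30 = -90$)
$V = 19$ ($V = \left(24 - 23\right) + 18 = 1 + 18 = 19$)
$x{\left(U \right)} = 19$
$\frac{Q + \left(2 - 5\right)^{2} \left(-115\right)}{x{\left(157 \right)}} = \frac{-90 + \left(2 - 5\right)^{2} \left(-115\right)}{19} = \left(-90 + \left(-3\right)^{2} \left(-115\right)\right) \frac{1}{19} = \left(-90 + 9 \left(-115\right)\right) \frac{1}{19} = \left(-90 - 1035\right) \frac{1}{19} = \left(-1125\right) \frac{1}{19} = - \frac{1125}{19}$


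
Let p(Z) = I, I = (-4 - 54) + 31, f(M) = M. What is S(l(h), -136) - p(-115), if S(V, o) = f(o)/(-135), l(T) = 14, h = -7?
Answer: 3781/135 ≈ 28.007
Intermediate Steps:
I = -27 (I = -58 + 31 = -27)
S(V, o) = -o/135 (S(V, o) = o/(-135) = o*(-1/135) = -o/135)
p(Z) = -27
S(l(h), -136) - p(-115) = -1/135*(-136) - 1*(-27) = 136/135 + 27 = 3781/135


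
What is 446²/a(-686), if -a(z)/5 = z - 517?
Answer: 198916/6015 ≈ 33.070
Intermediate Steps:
a(z) = 2585 - 5*z (a(z) = -5*(z - 517) = -5*(-517 + z) = 2585 - 5*z)
446²/a(-686) = 446²/(2585 - 5*(-686)) = 198916/(2585 + 3430) = 198916/6015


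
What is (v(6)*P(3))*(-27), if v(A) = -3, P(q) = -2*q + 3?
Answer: -243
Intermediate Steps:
P(q) = 3 - 2*q
(v(6)*P(3))*(-27) = -3*(3 - 2*3)*(-27) = -3*(3 - 6)*(-27) = -3*(-3)*(-27) = 9*(-27) = -243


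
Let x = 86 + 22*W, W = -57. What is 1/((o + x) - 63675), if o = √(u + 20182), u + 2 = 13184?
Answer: -64843/4204581285 - 2*√8341/4204581285 ≈ -1.5465e-5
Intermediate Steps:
u = 13182 (u = -2 + 13184 = 13182)
x = -1168 (x = 86 + 22*(-57) = 86 - 1254 = -1168)
o = 2*√8341 (o = √(13182 + 20182) = √33364 = 2*√8341 ≈ 182.66)
1/((o + x) - 63675) = 1/((2*√8341 - 1168) - 63675) = 1/((-1168 + 2*√8341) - 63675) = 1/(-64843 + 2*√8341)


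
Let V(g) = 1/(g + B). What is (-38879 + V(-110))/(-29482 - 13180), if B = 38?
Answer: 2799289/3071664 ≈ 0.91133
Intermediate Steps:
V(g) = 1/(38 + g) (V(g) = 1/(g + 38) = 1/(38 + g))
(-38879 + V(-110))/(-29482 - 13180) = (-38879 + 1/(38 - 110))/(-29482 - 13180) = (-38879 + 1/(-72))/(-42662) = (-38879 - 1/72)*(-1/42662) = -2799289/72*(-1/42662) = 2799289/3071664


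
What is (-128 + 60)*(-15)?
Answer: 1020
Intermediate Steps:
(-128 + 60)*(-15) = -68*(-15) = 1020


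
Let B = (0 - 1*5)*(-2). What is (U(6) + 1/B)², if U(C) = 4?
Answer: 1681/100 ≈ 16.810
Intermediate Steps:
B = 10 (B = (0 - 5)*(-2) = -5*(-2) = 10)
(U(6) + 1/B)² = (4 + 1/10)² = (4 + ⅒)² = (41/10)² = 1681/100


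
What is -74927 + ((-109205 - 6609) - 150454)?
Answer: -341195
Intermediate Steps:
-74927 + ((-109205 - 6609) - 150454) = -74927 + (-115814 - 150454) = -74927 - 266268 = -341195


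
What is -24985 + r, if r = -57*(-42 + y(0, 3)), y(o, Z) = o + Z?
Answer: -22762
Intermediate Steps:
y(o, Z) = Z + o
r = 2223 (r = -57*(-42 + (3 + 0)) = -57*(-42 + 3) = -57*(-39) = 2223)
-24985 + r = -24985 + 2223 = -22762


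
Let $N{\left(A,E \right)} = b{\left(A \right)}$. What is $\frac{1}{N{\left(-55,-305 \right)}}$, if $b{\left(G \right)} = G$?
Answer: $- \frac{1}{55} \approx -0.018182$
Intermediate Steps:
$N{\left(A,E \right)} = A$
$\frac{1}{N{\left(-55,-305 \right)}} = \frac{1}{-55} = - \frac{1}{55}$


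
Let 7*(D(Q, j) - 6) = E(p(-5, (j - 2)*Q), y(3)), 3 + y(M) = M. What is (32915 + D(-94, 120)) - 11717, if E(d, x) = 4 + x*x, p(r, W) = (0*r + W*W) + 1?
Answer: 148432/7 ≈ 21205.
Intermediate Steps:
y(M) = -3 + M
p(r, W) = 1 + W**2 (p(r, W) = (0 + W**2) + 1 = W**2 + 1 = 1 + W**2)
E(d, x) = 4 + x**2
D(Q, j) = 46/7 (D(Q, j) = 6 + (4 + (-3 + 3)**2)/7 = 6 + (4 + 0**2)/7 = 6 + (4 + 0)/7 = 6 + (1/7)*4 = 6 + 4/7 = 46/7)
(32915 + D(-94, 120)) - 11717 = (32915 + 46/7) - 11717 = 230451/7 - 11717 = 148432/7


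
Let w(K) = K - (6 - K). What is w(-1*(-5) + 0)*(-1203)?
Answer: -4812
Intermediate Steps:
w(K) = -6 + 2*K (w(K) = K + (-6 + K) = -6 + 2*K)
w(-1*(-5) + 0)*(-1203) = (-6 + 2*(-1*(-5) + 0))*(-1203) = (-6 + 2*(5 + 0))*(-1203) = (-6 + 2*5)*(-1203) = (-6 + 10)*(-1203) = 4*(-1203) = -4812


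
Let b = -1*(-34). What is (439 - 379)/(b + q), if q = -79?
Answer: -4/3 ≈ -1.3333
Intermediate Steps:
b = 34
(439 - 379)/(b + q) = (439 - 379)/(34 - 79) = 60/(-45) = 60*(-1/45) = -4/3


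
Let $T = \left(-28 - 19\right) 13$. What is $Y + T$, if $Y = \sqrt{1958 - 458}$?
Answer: $-611 + 10 \sqrt{15} \approx -572.27$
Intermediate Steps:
$T = -611$ ($T = \left(-47\right) 13 = -611$)
$Y = 10 \sqrt{15}$ ($Y = \sqrt{1500} = 10 \sqrt{15} \approx 38.73$)
$Y + T = 10 \sqrt{15} - 611 = -611 + 10 \sqrt{15}$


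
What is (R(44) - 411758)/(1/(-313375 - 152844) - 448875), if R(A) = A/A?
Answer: 191968936783/209274053626 ≈ 0.91731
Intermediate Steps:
R(A) = 1
(R(44) - 411758)/(1/(-313375 - 152844) - 448875) = (1 - 411758)/(1/(-313375 - 152844) - 448875) = -411757/(1/(-466219) - 448875) = -411757/(-1/466219 - 448875) = -411757/(-209274053626/466219) = -411757*(-466219/209274053626) = 191968936783/209274053626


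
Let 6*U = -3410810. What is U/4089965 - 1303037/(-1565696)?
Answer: 242145116077/349289554944 ≈ 0.69325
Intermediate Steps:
U = -1705405/3 (U = (⅙)*(-3410810) = -1705405/3 ≈ -5.6847e+5)
U/4089965 - 1303037/(-1565696) = -1705405/3/4089965 - 1303037/(-1565696) = -1705405/3*1/4089965 - 1303037*(-1/1565696) = -341081/2453979 + 1303037/1565696 = 242145116077/349289554944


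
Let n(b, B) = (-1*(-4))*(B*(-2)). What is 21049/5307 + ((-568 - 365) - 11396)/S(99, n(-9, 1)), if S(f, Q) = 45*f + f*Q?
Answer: 3890828/6479847 ≈ 0.60045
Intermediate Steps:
n(b, B) = -8*B (n(b, B) = 4*(-2*B) = -8*B)
S(f, Q) = 45*f + Q*f
21049/5307 + ((-568 - 365) - 11396)/S(99, n(-9, 1)) = 21049/5307 + ((-568 - 365) - 11396)/((99*(45 - 8*1))) = 21049*(1/5307) + (-933 - 11396)/((99*(45 - 8))) = 21049/5307 - 12329/(99*37) = 21049/5307 - 12329/3663 = 3890828/6479847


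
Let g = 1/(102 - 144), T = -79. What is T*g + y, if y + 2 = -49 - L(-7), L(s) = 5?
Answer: -2273/42 ≈ -54.119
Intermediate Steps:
g = -1/42 (g = 1/(-42) = -1/42 ≈ -0.023810)
y = -56 (y = -2 + (-49 - 1*5) = -2 + (-49 - 5) = -2 - 54 = -56)
T*g + y = -79*(-1/42) - 56 = 79/42 - 56 = -2273/42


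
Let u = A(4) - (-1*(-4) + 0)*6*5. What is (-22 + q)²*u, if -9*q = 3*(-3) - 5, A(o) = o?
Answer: -3927296/81 ≈ -48485.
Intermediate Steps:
q = 14/9 (q = -(3*(-3) - 5)/9 = -(-9 - 5)/9 = -⅑*(-14) = 14/9 ≈ 1.5556)
u = -116 (u = 4 - (-1*(-4) + 0)*6*5 = 4 - (4 + 0)*6*5 = 4 - 4*6*5 = 4 - 24*5 = 4 - 1*120 = 4 - 120 = -116)
(-22 + q)²*u = (-22 + 14/9)²*(-116) = (-184/9)²*(-116) = (33856/81)*(-116) = -3927296/81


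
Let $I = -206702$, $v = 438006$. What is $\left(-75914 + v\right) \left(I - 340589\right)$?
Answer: $-198169692772$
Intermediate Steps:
$\left(-75914 + v\right) \left(I - 340589\right) = \left(-75914 + 438006\right) \left(-206702 - 340589\right) = 362092 \left(-547291\right) = -198169692772$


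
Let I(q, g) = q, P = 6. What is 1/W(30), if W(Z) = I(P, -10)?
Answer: 1/6 ≈ 0.16667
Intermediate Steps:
W(Z) = 6
1/W(30) = 1/6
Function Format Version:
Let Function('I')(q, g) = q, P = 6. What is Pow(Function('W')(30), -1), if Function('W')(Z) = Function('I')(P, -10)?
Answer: Rational(1, 6) ≈ 0.16667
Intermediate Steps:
Function('W')(Z) = 6
Pow(Function('W')(30), -1) = Pow(6, -1) = Rational(1, 6)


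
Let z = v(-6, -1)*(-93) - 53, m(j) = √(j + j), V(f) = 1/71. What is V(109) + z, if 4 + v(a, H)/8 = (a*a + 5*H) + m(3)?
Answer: -1430010/71 - 744*√6 ≈ -21963.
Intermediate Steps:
V(f) = 1/71
m(j) = √2*√j (m(j) = √(2*j) = √2*√j)
v(a, H) = -32 + 8*√6 + 8*a² + 40*H (v(a, H) = -32 + 8*((a*a + 5*H) + √2*√3) = -32 + 8*((a² + 5*H) + √6) = -32 + 8*(√6 + a² + 5*H) = -32 + (8*√6 + 8*a² + 40*H) = -32 + 8*√6 + 8*a² + 40*H)
z = -20141 - 744*√6 (z = (-32 + 8*√6 + 8*(-6)² + 40*(-1))*(-93) - 53 = (-32 + 8*√6 + 8*36 - 40)*(-93) - 53 = (-32 + 8*√6 + 288 - 40)*(-93) - 53 = (216 + 8*√6)*(-93) - 53 = (-20088 - 744*√6) - 53 = -20141 - 744*√6 ≈ -21963.)
V(109) + z = 1/71 + (-20141 - 744*√6) = -1430010/71 - 744*√6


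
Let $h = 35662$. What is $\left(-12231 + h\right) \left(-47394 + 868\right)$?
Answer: $-1090150706$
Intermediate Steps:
$\left(-12231 + h\right) \left(-47394 + 868\right) = \left(-12231 + 35662\right) \left(-47394 + 868\right) = 23431 \left(-46526\right) = -1090150706$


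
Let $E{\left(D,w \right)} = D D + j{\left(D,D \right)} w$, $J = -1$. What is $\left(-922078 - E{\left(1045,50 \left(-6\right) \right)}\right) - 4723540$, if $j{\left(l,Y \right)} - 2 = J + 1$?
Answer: $-6737043$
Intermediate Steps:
$j{\left(l,Y \right)} = 2$ ($j{\left(l,Y \right)} = 2 + \left(-1 + 1\right) = 2 + 0 = 2$)
$E{\left(D,w \right)} = D^{2} + 2 w$ ($E{\left(D,w \right)} = D D + 2 w = D^{2} + 2 w$)
$\left(-922078 - E{\left(1045,50 \left(-6\right) \right)}\right) - 4723540 = \left(-922078 - \left(1045^{2} + 2 \cdot 50 \left(-6\right)\right)\right) - 4723540 = \left(-922078 - \left(1092025 + 2 \left(-300\right)\right)\right) - 4723540 = \left(-922078 - \left(1092025 - 600\right)\right) - 4723540 = \left(-922078 - 1091425\right) - 4723540 = -2013503 - 4723540 = -6737043$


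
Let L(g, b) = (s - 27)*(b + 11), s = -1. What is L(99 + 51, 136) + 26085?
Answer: 21969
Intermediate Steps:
L(g, b) = -308 - 28*b (L(g, b) = (-1 - 27)*(b + 11) = -28*(11 + b) = -308 - 28*b)
L(99 + 51, 136) + 26085 = (-308 - 28*136) + 26085 = (-308 - 3808) + 26085 = -4116 + 26085 = 21969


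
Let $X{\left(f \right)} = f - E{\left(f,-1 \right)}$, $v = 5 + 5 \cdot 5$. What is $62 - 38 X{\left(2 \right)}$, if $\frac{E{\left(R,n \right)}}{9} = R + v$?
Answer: $10930$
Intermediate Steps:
$v = 30$ ($v = 5 + 25 = 30$)
$E{\left(R,n \right)} = 270 + 9 R$ ($E{\left(R,n \right)} = 9 \left(R + 30\right) = 9 \left(30 + R\right) = 270 + 9 R$)
$X{\left(f \right)} = -270 - 8 f$ ($X{\left(f \right)} = f - \left(270 + 9 f\right) = -270 - 8 f$)
$62 - 38 X{\left(2 \right)} = 62 - 38 \left(-270 - 16\right) = 62 - -10868 = 62 + 10868 = 10930$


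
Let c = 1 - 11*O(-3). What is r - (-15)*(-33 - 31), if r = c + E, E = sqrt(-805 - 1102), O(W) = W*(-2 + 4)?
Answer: -893 + I*sqrt(1907) ≈ -893.0 + 43.669*I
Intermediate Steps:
O(W) = 2*W (O(W) = W*2 = 2*W)
c = 67 (c = 1 - 22*(-3) = 1 - 11*(-6) = 1 + 66 = 67)
E = I*sqrt(1907) (E = sqrt(-1907) = I*sqrt(1907) ≈ 43.669*I)
r = 67 + I*sqrt(1907) ≈ 67.0 + 43.669*I
r - (-15)*(-33 - 31) = (67 + I*sqrt(1907)) - (-15)*(-33 - 31) = (67 + I*sqrt(1907)) - (-15)*(-64) = (67 + I*sqrt(1907)) - 1*960 = (67 + I*sqrt(1907)) - 960 = -893 + I*sqrt(1907)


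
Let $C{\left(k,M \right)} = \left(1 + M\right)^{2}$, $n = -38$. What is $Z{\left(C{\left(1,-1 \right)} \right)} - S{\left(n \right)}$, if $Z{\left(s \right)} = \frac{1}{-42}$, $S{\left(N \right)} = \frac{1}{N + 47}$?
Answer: $- \frac{17}{126} \approx -0.13492$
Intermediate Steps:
$S{\left(N \right)} = \frac{1}{47 + N}$
$Z{\left(s \right)} = - \frac{1}{42}$
$Z{\left(C{\left(1,-1 \right)} \right)} - S{\left(n \right)} = - \frac{1}{42} - \frac{1}{47 - 38} = - \frac{1}{42} - \frac{1}{9} = - \frac{17}{126}$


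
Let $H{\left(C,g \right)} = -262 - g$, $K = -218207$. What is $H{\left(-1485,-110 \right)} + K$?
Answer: $-218359$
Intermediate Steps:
$H{\left(-1485,-110 \right)} + K = \left(-262 - -110\right) - 218207 = \left(-262 + 110\right) - 218207 = -152 - 218207 = -218359$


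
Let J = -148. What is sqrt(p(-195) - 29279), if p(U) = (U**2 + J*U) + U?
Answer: sqrt(37411) ≈ 193.42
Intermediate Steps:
p(U) = U**2 - 147*U (p(U) = (U**2 - 148*U) + U = U**2 - 147*U)
sqrt(p(-195) - 29279) = sqrt(-195*(-147 - 195) - 29279) = sqrt(-195*(-342) - 29279) = sqrt(66690 - 29279) = sqrt(37411)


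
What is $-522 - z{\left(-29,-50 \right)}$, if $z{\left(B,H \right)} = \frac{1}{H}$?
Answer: $- \frac{26099}{50} \approx -521.98$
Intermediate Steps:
$-522 - z{\left(-29,-50 \right)} = -522 - \frac{1}{-50} = -522 - - \frac{1}{50} = -522 + \frac{1}{50} = - \frac{26099}{50}$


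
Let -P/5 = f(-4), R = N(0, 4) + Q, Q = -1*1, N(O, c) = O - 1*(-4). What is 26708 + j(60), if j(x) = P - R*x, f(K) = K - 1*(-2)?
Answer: 26538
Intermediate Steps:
N(O, c) = 4 + O (N(O, c) = O + 4 = 4 + O)
f(K) = 2 + K (f(K) = K + 2 = 2 + K)
Q = -1
R = 3 (R = (4 + 0) - 1 = 4 - 1 = 3)
P = 10 (P = -5*(2 - 4) = -5*(-2) = 10)
j(x) = 10 - 3*x
26708 + j(60) = 26708 + (10 - 3*60) = 26708 + (10 - 180) = 26708 - 170 = 26538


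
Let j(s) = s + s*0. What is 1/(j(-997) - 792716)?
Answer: -1/793713 ≈ -1.2599e-6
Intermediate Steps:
j(s) = s (j(s) = s + 0 = s)
1/(j(-997) - 792716) = 1/(-997 - 792716) = 1/(-793713) = -1/793713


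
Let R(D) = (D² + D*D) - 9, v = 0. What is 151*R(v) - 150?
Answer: -1509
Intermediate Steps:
R(D) = -9 + 2*D² (R(D) = (D² + D²) - 9 = 2*D² - 9 = -9 + 2*D²)
151*R(v) - 150 = 151*(-9 + 2*0²) - 150 = 151*(-9 + 2*0) - 150 = 151*(-9 + 0) - 150 = 151*(-9) - 150 = -1359 - 150 = -1509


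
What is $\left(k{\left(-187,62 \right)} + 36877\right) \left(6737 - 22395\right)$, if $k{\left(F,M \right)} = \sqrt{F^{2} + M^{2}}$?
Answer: $-577420066 - 15658 \sqrt{38813} \approx -5.805 \cdot 10^{8}$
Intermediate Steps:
$\left(k{\left(-187,62 \right)} + 36877\right) \left(6737 - 22395\right) = \left(\sqrt{\left(-187\right)^{2} + 62^{2}} + 36877\right) \left(6737 - 22395\right) = \left(\sqrt{34969 + 3844} + 36877\right) \left(-15658\right) = \left(\sqrt{38813} + 36877\right) \left(-15658\right) = \left(36877 + \sqrt{38813}\right) \left(-15658\right) = -577420066 - 15658 \sqrt{38813}$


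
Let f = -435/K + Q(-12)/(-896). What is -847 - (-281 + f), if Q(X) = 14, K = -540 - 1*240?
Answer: -471363/832 ≈ -566.54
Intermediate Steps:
K = -780 (K = -540 - 240 = -780)
f = 451/832 (f = -435/(-780) + 14/(-896) = -435*(-1/780) + 14*(-1/896) = 29/52 - 1/64 = 451/832 ≈ 0.54207)
-847 - (-281 + f) = -847 - (-281 + 451/832) = -847 - 1*(-233341/832) = -847 + 233341/832 = -471363/832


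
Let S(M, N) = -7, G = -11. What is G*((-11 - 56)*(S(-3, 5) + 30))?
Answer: 16951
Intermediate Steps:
G*((-11 - 56)*(S(-3, 5) + 30)) = -11*(-11 - 56)*(-7 + 30) = -(-737)*23 = -11*(-1541) = 16951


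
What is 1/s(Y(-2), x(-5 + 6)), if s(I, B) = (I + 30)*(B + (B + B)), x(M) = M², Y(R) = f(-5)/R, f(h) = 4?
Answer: 1/84 ≈ 0.011905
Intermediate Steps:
Y(R) = 4/R
s(I, B) = 3*B*(30 + I) (s(I, B) = (30 + I)*(B + 2*B) = (30 + I)*(3*B) = 3*B*(30 + I))
1/s(Y(-2), x(-5 + 6)) = 1/(3*(-5 + 6)²*(30 + 4/(-2))) = 1/(3*1²*(30 + 4*(-½))) = 1/(3*1*(30 - 2)) = 1/(3*1*28) = 1/84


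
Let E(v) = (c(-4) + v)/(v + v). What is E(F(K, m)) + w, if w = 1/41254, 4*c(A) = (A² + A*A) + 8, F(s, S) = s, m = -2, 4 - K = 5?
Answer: -92821/20627 ≈ -4.5000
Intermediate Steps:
K = -1 (K = 4 - 1*5 = 4 - 5 = -1)
c(A) = 2 + A²/2 (c(A) = ((A² + A*A) + 8)/4 = ((A² + A²) + 8)/4 = (2*A² + 8)/4 = (8 + 2*A²)/4 = 2 + A²/2)
w = 1/41254 ≈ 2.4240e-5
E(v) = (10 + v)/(2*v) (E(v) = ((2 + (½)*(-4)²) + v)/(v + v) = ((2 + (½)*16) + v)/((2*v)) = ((2 + 8) + v)*(1/(2*v)) = (10 + v)*(1/(2*v)) = (10 + v)/(2*v))
E(F(K, m)) + w = (½)*(10 - 1)/(-1) + 1/41254 = (½)*(-1)*9 + 1/41254 = -9/2 + 1/41254 = -92821/20627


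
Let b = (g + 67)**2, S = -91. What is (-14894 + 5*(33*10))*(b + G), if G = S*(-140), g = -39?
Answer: -179111856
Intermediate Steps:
b = 784 (b = (-39 + 67)**2 = 28**2 = 784)
G = 12740 (G = -91*(-140) = 12740)
(-14894 + 5*(33*10))*(b + G) = (-14894 + 5*(33*10))*(784 + 12740) = (-14894 + 5*330)*13524 = (-14894 + 1650)*13524 = -13244*13524 = -179111856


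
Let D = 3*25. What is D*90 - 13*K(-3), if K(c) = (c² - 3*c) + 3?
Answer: 6477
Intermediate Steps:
D = 75
K(c) = 3 + c² - 3*c
D*90 - 13*K(-3) = 75*90 - 13*(3 + (-3)² - 3*(-3)) = 6750 - 13*(3 + 9 + 9) = 6750 - 13*21 = 6750 - 273 = 6477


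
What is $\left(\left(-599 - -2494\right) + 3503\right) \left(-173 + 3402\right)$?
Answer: $17430142$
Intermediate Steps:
$\left(\left(-599 - -2494\right) + 3503\right) \left(-173 + 3402\right) = \left(\left(-599 + 2494\right) + 3503\right) 3229 = \left(1895 + 3503\right) 3229 = 5398 \cdot 3229 = 17430142$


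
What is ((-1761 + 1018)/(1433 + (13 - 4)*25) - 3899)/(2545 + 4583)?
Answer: -239455/437712 ≈ -0.54706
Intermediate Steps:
((-1761 + 1018)/(1433 + (13 - 4)*25) - 3899)/(2545 + 4583) = (-743/(1433 + 9*25) - 3899)/7128 = (-743/(1433 + 225) - 3899)*(1/7128) = (-743/1658 - 3899)*(1/7128) = -6465285/1658*1/7128 = -239455/437712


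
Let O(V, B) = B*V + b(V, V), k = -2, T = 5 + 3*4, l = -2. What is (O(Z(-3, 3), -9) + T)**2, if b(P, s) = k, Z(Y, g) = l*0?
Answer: 225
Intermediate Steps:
Z(Y, g) = 0 (Z(Y, g) = -2*0 = 0)
T = 17 (T = 5 + 12 = 17)
b(P, s) = -2
O(V, B) = -2 + B*V (O(V, B) = B*V - 2 = -2 + B*V)
(O(Z(-3, 3), -9) + T)**2 = ((-2 - 9*0) + 17)**2 = ((-2 + 0) + 17)**2 = (-2 + 17)**2 = 15**2 = 225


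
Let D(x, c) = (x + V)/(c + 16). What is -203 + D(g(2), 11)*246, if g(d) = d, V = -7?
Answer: -2237/9 ≈ -248.56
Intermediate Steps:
D(x, c) = (-7 + x)/(16 + c) (D(x, c) = (x - 7)/(c + 16) = (-7 + x)/(16 + c))
-203 + D(g(2), 11)*246 = -203 + ((-7 + 2)/(16 + 11))*246 = -203 + (-5/27)*246 = -203 + ((1/27)*(-5))*246 = -203 - 5/27*246 = -203 - 410/9 = -2237/9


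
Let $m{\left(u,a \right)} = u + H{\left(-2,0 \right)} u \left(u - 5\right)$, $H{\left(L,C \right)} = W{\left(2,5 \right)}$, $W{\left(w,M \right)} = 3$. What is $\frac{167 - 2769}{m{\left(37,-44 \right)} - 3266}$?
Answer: $- \frac{2602}{323} \approx -8.0557$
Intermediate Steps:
$H{\left(L,C \right)} = 3$
$m{\left(u,a \right)} = u + 3 u \left(-5 + u\right)$ ($m{\left(u,a \right)} = u + 3 u \left(u - 5\right) = u + 3 u \left(-5 + u\right)$)
$\frac{167 - 2769}{m{\left(37,-44 \right)} - 3266} = \frac{167 - 2769}{37 \left(-14 + 3 \cdot 37\right) - 3266} = - \frac{2602}{37 \left(-14 + 111\right) - 3266} = - \frac{2602}{37 \cdot 97 - 3266} = - \frac{2602}{3589 - 3266} = - \frac{2602}{323}$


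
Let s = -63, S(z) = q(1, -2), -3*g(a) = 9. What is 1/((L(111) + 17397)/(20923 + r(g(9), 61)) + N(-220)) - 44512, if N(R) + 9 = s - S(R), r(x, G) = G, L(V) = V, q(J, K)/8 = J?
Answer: -18485972382/415303 ≈ -44512.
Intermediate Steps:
q(J, K) = 8*J
g(a) = -3 (g(a) = -⅓*9 = -3)
S(z) = 8 (S(z) = 8*1 = 8)
N(R) = -80 (N(R) = -9 + (-63 - 1*8) = -9 + (-63 - 8) = -9 - 71 = -80)
1/((L(111) + 17397)/(20923 + r(g(9), 61)) + N(-220)) - 44512 = 1/((111 + 17397)/(20923 + 61) - 80) - 44512 = 1/(17508/20984 - 80) - 44512 = 1/(17508*(1/20984) - 80) - 44512 = 1/(4377/5246 - 80) - 44512 = 1/(-415303/5246) - 44512 = -5246/415303 - 44512 = -18485972382/415303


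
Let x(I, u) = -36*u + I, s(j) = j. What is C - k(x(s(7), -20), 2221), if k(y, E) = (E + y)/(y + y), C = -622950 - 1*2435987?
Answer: -2223848673/727 ≈ -3.0589e+6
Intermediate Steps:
C = -3058937 (C = -622950 - 2435987 = -3058937)
x(I, u) = I - 36*u
k(y, E) = (E + y)/(2*y) (k(y, E) = (E + y)/((2*y)) = (E + y)*(1/(2*y)) = (E + y)/(2*y))
C - k(x(s(7), -20), 2221) = -3058937 - (2221 + (7 - 36*(-20)))/(2*(7 - 36*(-20))) = -3058937 - (2221 + (7 + 720))/(2*(7 + 720)) = -3058937 - (2221 + 727)/(2*727) = -3058937 - 2948/(2*727) = -3058937 - 1*1474/727 = -3058937 - 1474/727 = -2223848673/727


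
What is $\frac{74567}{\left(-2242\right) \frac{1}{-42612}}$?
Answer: $\frac{1588724502}{1121} \approx 1.4172 \cdot 10^{6}$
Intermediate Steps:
$\frac{74567}{\left(-2242\right) \frac{1}{-42612}} = \frac{74567}{\left(-2242\right) \left(- \frac{1}{42612}\right)} = \frac{74567}{\frac{1121}{21306}} = 74567 \cdot \frac{21306}{1121} = \frac{1588724502}{1121}$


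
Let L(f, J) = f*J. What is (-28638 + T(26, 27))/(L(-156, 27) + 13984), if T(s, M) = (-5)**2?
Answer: -28613/9772 ≈ -2.9281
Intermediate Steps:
L(f, J) = J*f
T(s, M) = 25
(-28638 + T(26, 27))/(L(-156, 27) + 13984) = (-28638 + 25)/(27*(-156) + 13984) = -28613/(-4212 + 13984) = -28613/9772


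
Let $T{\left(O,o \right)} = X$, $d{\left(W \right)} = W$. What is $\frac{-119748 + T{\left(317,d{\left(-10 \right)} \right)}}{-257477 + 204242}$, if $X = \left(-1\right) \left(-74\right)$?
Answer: $\frac{119674}{53235} \approx 2.248$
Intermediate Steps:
$X = 74$
$T{\left(O,o \right)} = 74$
$\frac{-119748 + T{\left(317,d{\left(-10 \right)} \right)}}{-257477 + 204242} = \frac{-119748 + 74}{-257477 + 204242} = - \frac{119674}{-53235} = \left(-119674\right) \left(- \frac{1}{53235}\right) = \frac{119674}{53235}$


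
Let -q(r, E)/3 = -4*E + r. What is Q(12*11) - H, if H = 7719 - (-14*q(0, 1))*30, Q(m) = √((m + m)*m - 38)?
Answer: -12759 + 59*√10 ≈ -12572.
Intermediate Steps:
q(r, E) = -3*r + 12*E (q(r, E) = -3*(-4*E + r) = -3*(r - 4*E) = -3*r + 12*E)
Q(m) = √(-38 + 2*m²) (Q(m) = √((2*m)*m - 38) = √(2*m² - 38) = √(-38 + 2*m²))
H = 12759 (H = 7719 - (-14*(-3*0 + 12*1))*30 = 7719 - (-14*(0 + 12))*30 = 7719 - (-14*12)*30 = 7719 - (-168)*30 = 7719 - 1*(-5040) = 7719 + 5040 = 12759)
Q(12*11) - H = √(-38 + 2*(12*11)²) - 1*12759 = √(-38 + 2*132²) - 12759 = √(-38 + 2*17424) - 12759 = √(-38 + 34848) - 12759 = √34810 - 12759 = 59*√10 - 12759 = -12759 + 59*√10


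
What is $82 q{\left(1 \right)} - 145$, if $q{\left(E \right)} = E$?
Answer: $-63$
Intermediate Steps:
$82 q{\left(1 \right)} - 145 = 82 \cdot 1 - 145 = 82 - 145 = -63$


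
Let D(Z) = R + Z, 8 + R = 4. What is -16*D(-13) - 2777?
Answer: -2505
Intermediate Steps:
R = -4 (R = -8 + 4 = -4)
D(Z) = -4 + Z
-16*D(-13) - 2777 = -16*(-4 - 13) - 2777 = -16*(-17) - 2777 = 272 - 2777 = -2505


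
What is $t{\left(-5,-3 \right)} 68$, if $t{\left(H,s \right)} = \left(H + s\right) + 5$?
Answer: $-204$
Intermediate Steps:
$t{\left(H,s \right)} = 5 + H + s$
$t{\left(-5,-3 \right)} 68 = \left(5 - 5 - 3\right) 68 = \left(-3\right) 68 = -204$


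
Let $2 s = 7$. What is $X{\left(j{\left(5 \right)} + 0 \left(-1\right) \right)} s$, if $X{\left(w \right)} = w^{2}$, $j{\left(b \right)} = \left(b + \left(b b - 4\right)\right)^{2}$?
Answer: $1599416$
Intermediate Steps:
$s = \frac{7}{2}$ ($s = \frac{1}{2} \cdot 7 = \frac{7}{2} \approx 3.5$)
$j{\left(b \right)} = \left(-4 + b + b^{2}\right)^{2}$ ($j{\left(b \right)} = \left(b + \left(b^{2} - 4\right)\right)^{2} = \left(b + \left(-4 + b^{2}\right)\right)^{2} = \left(-4 + b + b^{2}\right)^{2}$)
$X{\left(j{\left(5 \right)} + 0 \left(-1\right) \right)} s = \left(\left(-4 + 5 + 5^{2}\right)^{2} + 0 \left(-1\right)\right)^{2} \cdot \frac{7}{2} = \left(\left(-4 + 5 + 25\right)^{2} + 0\right)^{2} \cdot \frac{7}{2} = \left(26^{2} + 0\right)^{2} \cdot \frac{7}{2} = \left(676 + 0\right)^{2} \cdot \frac{7}{2} = 676^{2} \cdot \frac{7}{2} = 456976 \cdot \frac{7}{2} = 1599416$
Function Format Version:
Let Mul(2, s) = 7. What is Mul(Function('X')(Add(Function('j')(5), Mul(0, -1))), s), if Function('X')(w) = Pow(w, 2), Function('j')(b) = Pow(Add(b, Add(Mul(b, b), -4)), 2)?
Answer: 1599416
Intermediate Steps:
s = Rational(7, 2) (s = Mul(Rational(1, 2), 7) = Rational(7, 2) ≈ 3.5000)
Function('j')(b) = Pow(Add(-4, b, Pow(b, 2)), 2) (Function('j')(b) = Pow(Add(b, Add(Pow(b, 2), -4)), 2) = Pow(Add(b, Add(-4, Pow(b, 2))), 2) = Pow(Add(-4, b, Pow(b, 2)), 2))
Mul(Function('X')(Add(Function('j')(5), Mul(0, -1))), s) = Mul(Pow(Add(Pow(Add(-4, 5, Pow(5, 2)), 2), Mul(0, -1)), 2), Rational(7, 2)) = Mul(Pow(Add(Pow(Add(-4, 5, 25), 2), 0), 2), Rational(7, 2)) = Mul(Pow(Add(Pow(26, 2), 0), 2), Rational(7, 2)) = Mul(Pow(Add(676, 0), 2), Rational(7, 2)) = Mul(Pow(676, 2), Rational(7, 2)) = Mul(456976, Rational(7, 2)) = 1599416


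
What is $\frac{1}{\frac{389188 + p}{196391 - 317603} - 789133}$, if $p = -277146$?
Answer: $- \frac{8658}{6832321517} \approx -1.2672 \cdot 10^{-6}$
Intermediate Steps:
$\frac{1}{\frac{389188 + p}{196391 - 317603} - 789133} = \frac{1}{\frac{389188 - 277146}{196391 - 317603} - 789133} = \frac{1}{\frac{112042}{-121212} - 789133} = \frac{1}{112042 \left(- \frac{1}{121212}\right) - 789133} = \frac{1}{- \frac{8003}{8658} - 789133} = \frac{1}{- \frac{6832321517}{8658}} = - \frac{8658}{6832321517}$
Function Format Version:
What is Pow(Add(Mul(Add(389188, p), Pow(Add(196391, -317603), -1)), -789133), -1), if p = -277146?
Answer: Rational(-8658, 6832321517) ≈ -1.2672e-6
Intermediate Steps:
Pow(Add(Mul(Add(389188, p), Pow(Add(196391, -317603), -1)), -789133), -1) = Pow(Add(Mul(Add(389188, -277146), Pow(Add(196391, -317603), -1)), -789133), -1) = Pow(Add(Mul(112042, Pow(-121212, -1)), -789133), -1) = Pow(Add(Mul(112042, Rational(-1, 121212)), -789133), -1) = Pow(Add(Rational(-8003, 8658), -789133), -1) = Pow(Rational(-6832321517, 8658), -1) = Rational(-8658, 6832321517)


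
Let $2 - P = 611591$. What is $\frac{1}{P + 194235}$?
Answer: $- \frac{1}{417354} \approx -2.396 \cdot 10^{-6}$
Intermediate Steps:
$P = -611589$ ($P = 2 - 611591 = -611589$)
$\frac{1}{P + 194235} = \frac{1}{-611589 + 194235} = \frac{1}{-417354} = - \frac{1}{417354}$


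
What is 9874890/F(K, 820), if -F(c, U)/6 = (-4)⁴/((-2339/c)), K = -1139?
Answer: -3849561285/291584 ≈ -13202.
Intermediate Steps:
F(c, U) = 1536*c/2339 (F(c, U) = -6*(-4)⁴/((-2339/c)) = -1536*(-c/2339) = -(-1536)*c/2339 = 1536*c/2339)
9874890/F(K, 820) = 9874890/(((1536/2339)*(-1139))) = 9874890/(-1749504/2339) = 9874890*(-2339/1749504) = -3849561285/291584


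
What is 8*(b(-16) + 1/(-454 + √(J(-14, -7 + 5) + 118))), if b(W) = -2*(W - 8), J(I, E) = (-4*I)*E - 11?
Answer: 79146832/206121 - 8*I*√5/206121 ≈ 383.98 - 8.6787e-5*I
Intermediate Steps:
J(I, E) = -11 - 4*E*I (J(I, E) = -4*E*I - 11 = -11 - 4*E*I)
b(W) = 16 - 2*W (b(W) = -2*(-8 + W) = 16 - 2*W)
8*(b(-16) + 1/(-454 + √(J(-14, -7 + 5) + 118))) = 8*((16 - 2*(-16)) + 1/(-454 + √((-11 - 4*(-7 + 5)*(-14)) + 118))) = 8*((16 + 32) + 1/(-454 + √((-11 - 4*(-2)*(-14)) + 118))) = 8*(48 + 1/(-454 + √((-11 - 112) + 118))) = 8*(48 + 1/(-454 + √(-123 + 118))) = 8*(48 + 1/(-454 + √(-5))) = 8*(48 + 1/(-454 + I*√5)) = 384 + 8/(-454 + I*√5)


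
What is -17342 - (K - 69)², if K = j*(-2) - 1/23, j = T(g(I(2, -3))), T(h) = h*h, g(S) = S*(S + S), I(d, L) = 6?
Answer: -57634136622/529 ≈ -1.0895e+8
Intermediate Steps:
g(S) = 2*S² (g(S) = S*(2*S) = 2*S²)
T(h) = h²
j = 5184 (j = (2*6²)² = (2*36)² = 72² = 5184)
K = -238465/23 (K = 5184*(-2) - 1/23 = -10368 - 1*1/23 = -10368 - 1/23 = -238465/23 ≈ -10368.)
-17342 - (K - 69)² = -17342 - (-238465/23 - 69)² = -17342 - (-240052/23)² = -17342 - 1*57624962704/529 = -17342 - 57624962704/529 = -57634136622/529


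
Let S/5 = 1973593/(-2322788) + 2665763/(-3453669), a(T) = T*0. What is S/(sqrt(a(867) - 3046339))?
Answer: 65040696349805*I*sqrt(3046339)/24438160715106121308 ≈ 0.0046452*I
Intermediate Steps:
a(T) = 0
S = -65040696349805/8022140909172 (S = 5*(1973593/(-2322788) + 2665763/(-3453669)) = 5*(1973593*(-1/2322788) + 2665763*(-1/3453669)) = 5*(-1973593/2322788 - 2665763/3453669) = 5*(-13008139269961/8022140909172) = -65040696349805/8022140909172 ≈ -8.1077)
S/(sqrt(a(867) - 3046339)) = -65040696349805/(8022140909172*sqrt(0 - 3046339)) = -65040696349805*(-I*sqrt(3046339)/3046339)/8022140909172 = -(-65040696349805)*I*sqrt(3046339)/24438160715106121308 = 65040696349805*I*sqrt(3046339)/24438160715106121308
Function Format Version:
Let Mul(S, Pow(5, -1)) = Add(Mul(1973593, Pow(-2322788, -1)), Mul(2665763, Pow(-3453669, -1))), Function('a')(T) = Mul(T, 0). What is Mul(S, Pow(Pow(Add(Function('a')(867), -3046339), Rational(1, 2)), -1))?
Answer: Mul(Rational(65040696349805, 24438160715106121308), I, Pow(3046339, Rational(1, 2))) ≈ Mul(0.0046452, I)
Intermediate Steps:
Function('a')(T) = 0
S = Rational(-65040696349805, 8022140909172) (S = Mul(5, Add(Mul(1973593, Pow(-2322788, -1)), Mul(2665763, Pow(-3453669, -1)))) = Mul(5, Add(Mul(1973593, Rational(-1, 2322788)), Mul(2665763, Rational(-1, 3453669)))) = Mul(5, Add(Rational(-1973593, 2322788), Rational(-2665763, 3453669))) = Mul(5, Rational(-13008139269961, 8022140909172)) = Rational(-65040696349805, 8022140909172) ≈ -8.1077)
Mul(S, Pow(Pow(Add(Function('a')(867), -3046339), Rational(1, 2)), -1)) = Mul(Rational(-65040696349805, 8022140909172), Pow(Pow(Add(0, -3046339), Rational(1, 2)), -1)) = Mul(Rational(-65040696349805, 8022140909172), Pow(Pow(-3046339, Rational(1, 2)), -1)) = Mul(Rational(-65040696349805, 8022140909172), Pow(Mul(I, Pow(3046339, Rational(1, 2))), -1)) = Mul(Rational(-65040696349805, 8022140909172), Mul(Rational(-1, 3046339), I, Pow(3046339, Rational(1, 2)))) = Mul(Rational(65040696349805, 24438160715106121308), I, Pow(3046339, Rational(1, 2)))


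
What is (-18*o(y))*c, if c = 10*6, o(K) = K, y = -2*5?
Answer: 10800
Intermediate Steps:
y = -10
c = 60
(-18*o(y))*c = -18*(-10)*60 = 180*60 = 10800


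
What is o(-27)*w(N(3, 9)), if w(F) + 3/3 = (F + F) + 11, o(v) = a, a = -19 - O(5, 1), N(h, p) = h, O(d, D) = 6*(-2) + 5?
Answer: -192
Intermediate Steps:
O(d, D) = -7 (O(d, D) = -12 + 5 = -7)
a = -12 (a = -19 - 1*(-7) = -19 + 7 = -12)
o(v) = -12
w(F) = 10 + 2*F (w(F) = -1 + ((F + F) + 11) = -1 + (2*F + 11) = -1 + (11 + 2*F) = 10 + 2*F)
o(-27)*w(N(3, 9)) = -12*(10 + 2*3) = -12*(10 + 6) = -12*16 = -192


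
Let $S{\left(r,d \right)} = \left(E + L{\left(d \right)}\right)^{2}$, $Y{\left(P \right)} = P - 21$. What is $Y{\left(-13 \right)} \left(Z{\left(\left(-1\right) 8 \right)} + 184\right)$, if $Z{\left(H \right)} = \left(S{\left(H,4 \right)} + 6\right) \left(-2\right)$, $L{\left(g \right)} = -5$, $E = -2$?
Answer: $-2516$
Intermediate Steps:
$Y{\left(P \right)} = -21 + P$
$S{\left(r,d \right)} = 49$ ($S{\left(r,d \right)} = \left(-2 - 5\right)^{2} = \left(-7\right)^{2} = 49$)
$Z{\left(H \right)} = -110$ ($Z{\left(H \right)} = \left(49 + 6\right) \left(-2\right) = 55 \left(-2\right) = -110$)
$Y{\left(-13 \right)} \left(Z{\left(\left(-1\right) 8 \right)} + 184\right) = \left(-21 - 13\right) \left(-110 + 184\right) = \left(-34\right) 74 = -2516$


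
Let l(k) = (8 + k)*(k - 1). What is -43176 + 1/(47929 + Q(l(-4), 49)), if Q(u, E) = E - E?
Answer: -2069382503/47929 ≈ -43176.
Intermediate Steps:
l(k) = (-1 + k)*(8 + k) (l(k) = (8 + k)*(-1 + k) = (-1 + k)*(8 + k))
Q(u, E) = 0
-43176 + 1/(47929 + Q(l(-4), 49)) = -43176 + 1/(47929 + 0) = -43176 + 1/47929 = -2069382503/47929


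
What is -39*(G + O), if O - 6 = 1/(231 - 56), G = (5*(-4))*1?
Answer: 95511/175 ≈ 545.78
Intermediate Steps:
G = -20 (G = -20*1 = -20)
O = 1051/175 (O = 6 + 1/(231 - 56) = 6 + 1/175 = 1051/175 ≈ 6.0057)
-39*(G + O) = -39*(-20 + 1051/175) = -39*(-2449/175) = 95511/175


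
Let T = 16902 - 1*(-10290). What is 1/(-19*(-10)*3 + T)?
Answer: 1/27762 ≈ 3.6020e-5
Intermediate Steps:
T = 27192 (T = 16902 + 10290 = 27192)
1/(-19*(-10)*3 + T) = 1/(-19*(-10)*3 + 27192) = 1/(190*3 + 27192) = 1/(570 + 27192) = 1/27762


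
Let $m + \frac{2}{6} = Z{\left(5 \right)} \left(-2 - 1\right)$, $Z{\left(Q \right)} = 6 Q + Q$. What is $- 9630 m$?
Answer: $1014360$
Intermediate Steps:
$Z{\left(Q \right)} = 7 Q$
$m = - \frac{316}{3}$ ($m = - \frac{1}{3} + 7 \cdot 5 \left(-2 - 1\right) = - \frac{1}{3} + 35 \left(-3\right) = - \frac{1}{3} - 105 = - \frac{316}{3} \approx -105.33$)
$- 9630 m = \left(-9630\right) \left(- \frac{316}{3}\right) = 1014360$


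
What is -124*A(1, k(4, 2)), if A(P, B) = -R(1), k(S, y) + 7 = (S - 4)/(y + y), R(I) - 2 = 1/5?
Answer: 1364/5 ≈ 272.80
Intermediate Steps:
R(I) = 11/5 (R(I) = 2 + 1/5 = 11/5)
k(S, y) = -7 + (-4 + S)/(2*y) (k(S, y) = -7 + (S - 4)/(y + y) = -7 + (-4 + S)/((2*y)) = -7 + (-4 + S)*(1/(2*y)) = -7 + (-4 + S)/(2*y))
A(P, B) = -11/5 (A(P, B) = -1*11/5 = -11/5)
-124*A(1, k(4, 2)) = -124*(-11/5) = 1364/5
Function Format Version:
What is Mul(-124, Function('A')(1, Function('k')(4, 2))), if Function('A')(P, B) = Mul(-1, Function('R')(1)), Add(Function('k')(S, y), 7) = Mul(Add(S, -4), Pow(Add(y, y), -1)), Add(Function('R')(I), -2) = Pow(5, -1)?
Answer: Rational(1364, 5) ≈ 272.80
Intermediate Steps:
Function('R')(I) = Rational(11, 5) (Function('R')(I) = Add(2, Pow(5, -1)) = Add(2, Rational(1, 5)) = Rational(11, 5))
Function('k')(S, y) = Add(-7, Mul(Rational(1, 2), Pow(y, -1), Add(-4, S))) (Function('k')(S, y) = Add(-7, Mul(Add(S, -4), Pow(Add(y, y), -1))) = Add(-7, Mul(Add(-4, S), Pow(Mul(2, y), -1))) = Add(-7, Mul(Add(-4, S), Mul(Rational(1, 2), Pow(y, -1)))) = Add(-7, Mul(Rational(1, 2), Pow(y, -1), Add(-4, S))))
Function('A')(P, B) = Rational(-11, 5) (Function('A')(P, B) = Mul(-1, Rational(11, 5)) = Rational(-11, 5))
Mul(-124, Function('A')(1, Function('k')(4, 2))) = Mul(-124, Rational(-11, 5)) = Rational(1364, 5)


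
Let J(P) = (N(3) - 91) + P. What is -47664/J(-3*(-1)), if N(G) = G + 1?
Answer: 3972/7 ≈ 567.43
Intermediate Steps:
N(G) = 1 + G
J(P) = -87 + P (J(P) = ((1 + 3) - 91) + P = (4 - 91) + P = -87 + P)
-47664/J(-3*(-1)) = -47664/(-87 - 3*(-1)) = -47664/(-87 + 3) = -47664/(-84) = -47664*(-1/84) = 3972/7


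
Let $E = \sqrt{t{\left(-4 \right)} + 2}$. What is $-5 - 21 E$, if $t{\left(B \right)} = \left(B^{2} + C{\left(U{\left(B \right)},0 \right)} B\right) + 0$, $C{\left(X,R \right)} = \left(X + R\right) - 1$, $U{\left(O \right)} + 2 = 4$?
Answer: $-5 - 21 \sqrt{14} \approx -83.575$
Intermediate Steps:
$U{\left(O \right)} = 2$ ($U{\left(O \right)} = -2 + 4 = 2$)
$C{\left(X,R \right)} = -1 + R + X$ ($C{\left(X,R \right)} = \left(R + X\right) - 1 = -1 + R + X$)
$t{\left(B \right)} = B + B^{2}$ ($t{\left(B \right)} = \left(B^{2} + \left(-1 + 0 + 2\right) B\right) + 0 = \left(B^{2} + 1 B\right) + 0 = \left(B^{2} + B\right) + 0 = \left(B + B^{2}\right) + 0 = B + B^{2}$)
$E = \sqrt{14}$ ($E = \sqrt{- 4 \left(1 - 4\right) + 2} = \sqrt{\left(-4\right) \left(-3\right) + 2} = \sqrt{12 + 2} = \sqrt{14} \approx 3.7417$)
$-5 - 21 E = -5 - 21 \sqrt{14}$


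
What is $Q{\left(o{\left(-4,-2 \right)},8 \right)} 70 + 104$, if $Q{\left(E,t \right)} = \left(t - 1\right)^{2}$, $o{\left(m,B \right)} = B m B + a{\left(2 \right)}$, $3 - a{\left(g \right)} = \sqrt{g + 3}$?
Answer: $3534$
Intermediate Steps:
$a{\left(g \right)} = 3 - \sqrt{3 + g}$ ($a{\left(g \right)} = 3 - \sqrt{g + 3} = 3 - \sqrt{3 + g}$)
$o{\left(m,B \right)} = 3 - \sqrt{5} + m B^{2}$ ($o{\left(m,B \right)} = B m B + \left(3 - \sqrt{3 + 2}\right) = m B^{2} + \left(3 - \sqrt{5}\right) = 3 - \sqrt{5} + m B^{2}$)
$Q{\left(E,t \right)} = \left(-1 + t\right)^{2}$
$Q{\left(o{\left(-4,-2 \right)},8 \right)} 70 + 104 = \left(-1 + 8\right)^{2} \cdot 70 + 104 = 7^{2} \cdot 70 + 104 = 49 \cdot 70 + 104 = 3430 + 104 = 3534$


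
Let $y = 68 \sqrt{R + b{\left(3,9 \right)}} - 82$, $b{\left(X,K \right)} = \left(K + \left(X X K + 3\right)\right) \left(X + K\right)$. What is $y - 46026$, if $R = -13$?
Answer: $-46108 + 68 \sqrt{1103} \approx -43850.0$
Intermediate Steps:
$b{\left(X,K \right)} = \left(K + X\right) \left(3 + K + K X^{2}\right)$ ($b{\left(X,K \right)} = \left(K + \left(X^{2} K + 3\right)\right) \left(K + X\right) = \left(K + \left(K X^{2} + 3\right)\right) \left(K + X\right) = \left(K + \left(3 + K X^{2}\right)\right) \left(K + X\right) = \left(3 + K + K X^{2}\right) \left(K + X\right) = \left(K + X\right) \left(3 + K + K X^{2}\right)$)
$y = -82 + 68 \sqrt{1103}$ ($y = 68 \sqrt{-13 + \left(9^{2} + 3 \cdot 9 + 3 \cdot 3 + 9 \cdot 3 + 9 \cdot 3^{3} + 9^{2} \cdot 3^{2}\right)} - 82 = 68 \sqrt{-13 + \left(81 + 27 + 9 + 27 + 9 \cdot 27 + 81 \cdot 9\right)} - 82 = 68 \sqrt{-13 + \left(81 + 27 + 9 + 27 + 243 + 729\right)} - 82 = 68 \sqrt{-13 + 1116} - 82 = 68 \sqrt{1103} - 82 = -82 + 68 \sqrt{1103} \approx 2176.4$)
$y - 46026 = \left(-82 + 68 \sqrt{1103}\right) - 46026 = -46108 + 68 \sqrt{1103}$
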